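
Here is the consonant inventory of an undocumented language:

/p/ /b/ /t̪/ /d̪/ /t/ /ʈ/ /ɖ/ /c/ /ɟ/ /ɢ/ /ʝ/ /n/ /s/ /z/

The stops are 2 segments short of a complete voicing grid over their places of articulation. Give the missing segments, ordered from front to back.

/d/, /q/

Voiceless: /p/ (bilabial), /t̪/ (dental), /t/ (alveolar), /ʈ/ (retroflex), /c/ (palatal).
Voiced: /b/ (bilabial), /d̪/ (dental), /ɖ/ (retroflex), /ɟ/ (palatal), /ɢ/ (uvular).
Gaps, from front to back: alveolar lacks voiced (/d/); uvular lacks voiceless (/q/).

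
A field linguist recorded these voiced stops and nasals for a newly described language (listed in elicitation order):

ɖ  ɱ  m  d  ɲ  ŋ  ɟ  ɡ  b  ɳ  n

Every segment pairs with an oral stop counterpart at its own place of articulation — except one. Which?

/ɱ/

Bilabial: /b/ ~ /m/
Alveolar: /d/ ~ /n/
Retroflex: /ɖ/ ~ /ɳ/
Palatal: /ɟ/ ~ /ɲ/
Velar: /ɡ/ ~ /ŋ/
Labiodental: only /ɱ/ (nasal); no oral stop partner.
So /ɱ/ is the unpaired segment.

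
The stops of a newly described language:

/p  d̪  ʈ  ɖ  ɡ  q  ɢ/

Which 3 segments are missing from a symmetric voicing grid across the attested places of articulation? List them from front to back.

/b/, /t̪/, /k/

Voiceless: /p/ (bilabial), /ʈ/ (retroflex), /q/ (uvular).
Voiced: /d̪/ (dental), /ɖ/ (retroflex), /ɡ/ (velar), /ɢ/ (uvular).
Gaps, from front to back: bilabial lacks voiced (/b/); dental lacks voiceless (/t̪/); velar lacks voiceless (/k/).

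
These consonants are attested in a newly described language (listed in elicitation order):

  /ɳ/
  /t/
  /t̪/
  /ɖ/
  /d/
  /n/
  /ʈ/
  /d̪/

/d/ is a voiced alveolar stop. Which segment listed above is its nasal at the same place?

/n/

The nasal at the same place is an alveolar nasal — in this inventory, /n/.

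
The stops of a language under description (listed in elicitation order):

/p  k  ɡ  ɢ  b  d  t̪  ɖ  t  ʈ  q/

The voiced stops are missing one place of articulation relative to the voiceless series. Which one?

dental

bilabial: voiceless /p/, voiced /b/.
dental: voiceless /t̪/, voiced —.
alveolar: voiceless /t/, voiced /d/.
retroflex: voiceless /ʈ/, voiced /ɖ/.
velar: voiceless /k/, voiced /ɡ/.
uvular: voiceless /q/, voiced /ɢ/.
Every place of articulation has a voiced member except dental, where /d̪/ would be expected.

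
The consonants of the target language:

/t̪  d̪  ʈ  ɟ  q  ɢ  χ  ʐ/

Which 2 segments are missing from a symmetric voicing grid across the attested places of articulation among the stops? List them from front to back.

/ɖ/, /c/

place of articulation  voiceless  voiced  
dental            t̪        d̪      
retroflex         ʈ         —       
palatal           —         ɟ       
uvular            q         ɢ       
Gaps, from front to back: retroflex lacks voiced (/ɖ/); palatal lacks voiceless (/c/).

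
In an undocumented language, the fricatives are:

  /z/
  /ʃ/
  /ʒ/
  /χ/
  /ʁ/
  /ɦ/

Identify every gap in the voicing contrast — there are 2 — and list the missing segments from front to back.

/s/, /h/

place of articulation  voiceless  voiced  
alveolar          —         z       
postalveolar      ʃ         ʒ       
uvular            χ         ʁ       
glottal           —         ɦ       
Gaps, from front to back: alveolar lacks voiceless (/s/); glottal lacks voiceless (/h/).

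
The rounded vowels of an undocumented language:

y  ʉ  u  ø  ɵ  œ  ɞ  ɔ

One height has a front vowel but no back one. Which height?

Front: /y/ (high), /ø/ (high-mid), /œ/ (low-mid).
Central: /ʉ/ (high), /ɵ/ (high-mid), /ɞ/ (low-mid).
Back: /u/ (high), /ɔ/ (low-mid).
Every height has a back member except high-mid, where /o/ would be expected.

high-mid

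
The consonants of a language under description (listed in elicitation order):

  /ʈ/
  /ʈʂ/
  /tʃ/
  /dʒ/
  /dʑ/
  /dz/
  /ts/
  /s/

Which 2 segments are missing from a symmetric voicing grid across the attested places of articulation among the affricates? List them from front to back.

Voiceless: /ts/ (alveolar), /tʃ/ (postalveolar), /ʈʂ/ (retroflex).
Voiced: /dz/ (alveolar), /dʒ/ (postalveolar), /dʑ/ (alveolo-palatal).
Gaps, from front to back: retroflex lacks voiced (/ɖʐ/); alveolo-palatal lacks voiceless (/tɕ/).

/ɖʐ/, /tɕ/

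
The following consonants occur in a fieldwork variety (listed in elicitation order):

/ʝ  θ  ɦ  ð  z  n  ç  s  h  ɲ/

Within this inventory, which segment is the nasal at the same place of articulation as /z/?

/z/ is a voiced alveolar fricative.
The nasal at the same place is an alveolar nasal — in this inventory, /n/.

/n/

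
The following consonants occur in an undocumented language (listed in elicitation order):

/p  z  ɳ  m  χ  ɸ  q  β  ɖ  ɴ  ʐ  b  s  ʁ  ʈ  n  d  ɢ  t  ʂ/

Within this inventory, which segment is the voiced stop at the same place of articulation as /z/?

/d/

/z/ is a voiced alveolar fricative.
The voiced stop at the same place is a voiced alveolar stop — in this inventory, /d/.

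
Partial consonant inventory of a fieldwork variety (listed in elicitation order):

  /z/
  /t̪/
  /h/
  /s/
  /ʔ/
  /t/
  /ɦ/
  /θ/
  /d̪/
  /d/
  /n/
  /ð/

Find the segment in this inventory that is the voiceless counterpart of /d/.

/t/

/d/ is a voiced alveolar stop.
The voiceless counterpart is a voiceless alveolar stop — in this inventory, /t/.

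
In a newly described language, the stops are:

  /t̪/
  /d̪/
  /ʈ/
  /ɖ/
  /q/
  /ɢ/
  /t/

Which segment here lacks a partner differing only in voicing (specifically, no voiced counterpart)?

/t/

Dental: /t̪/ ~ /d̪/
Retroflex: /ʈ/ ~ /ɖ/
Uvular: /q/ ~ /ɢ/
Alveolar: only /t/ (voiceless); no voiced partner.
So /t/ is the unpaired segment.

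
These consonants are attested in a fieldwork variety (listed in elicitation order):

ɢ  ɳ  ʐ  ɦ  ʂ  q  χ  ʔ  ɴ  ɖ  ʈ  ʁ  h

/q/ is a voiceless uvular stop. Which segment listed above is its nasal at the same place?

/ɴ/

The nasal at the same place is an uvular nasal — in this inventory, /ɴ/.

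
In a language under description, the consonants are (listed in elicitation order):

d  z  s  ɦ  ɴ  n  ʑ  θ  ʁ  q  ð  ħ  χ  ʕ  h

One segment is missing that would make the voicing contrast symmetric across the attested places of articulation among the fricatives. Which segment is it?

/ɕ/

Voiceless: /θ/ (dental), /s/ (alveolar), /χ/ (uvular), /ħ/ (pharyngeal), /h/ (glottal).
Voiced: /ð/ (dental), /z/ (alveolar), /ʑ/ (alveolo-palatal), /ʁ/ (uvular), /ʕ/ (pharyngeal), /ɦ/ (glottal).
The alveolo-palatal row has no voiceless member, so the gap is the voiceless alveolo-palatal fricative /ɕ/.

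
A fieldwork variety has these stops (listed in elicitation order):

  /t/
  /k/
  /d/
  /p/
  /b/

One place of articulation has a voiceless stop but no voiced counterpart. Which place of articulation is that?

bilabial: voiceless /p/, voiced /b/.
alveolar: voiceless /t/, voiced /d/.
velar: voiceless /k/, voiced —.
Every place of articulation has a voiced member except velar, where /ɡ/ would be expected.

velar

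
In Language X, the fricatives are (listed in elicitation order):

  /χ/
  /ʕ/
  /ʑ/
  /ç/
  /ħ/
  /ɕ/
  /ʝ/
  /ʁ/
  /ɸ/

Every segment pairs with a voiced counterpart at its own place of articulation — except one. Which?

/ɸ/

Alveolo-palatal: /ɕ/ ~ /ʑ/
Palatal: /ç/ ~ /ʝ/
Uvular: /χ/ ~ /ʁ/
Pharyngeal: /ħ/ ~ /ʕ/
Bilabial: only /ɸ/ (voiceless); no voiced partner.
So /ɸ/ is the unpaired segment.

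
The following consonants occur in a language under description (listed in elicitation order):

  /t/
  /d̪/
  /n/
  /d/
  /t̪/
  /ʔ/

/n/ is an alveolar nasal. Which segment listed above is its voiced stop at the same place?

/d/

The voiced stop at the same place is a voiced alveolar stop — in this inventory, /d/.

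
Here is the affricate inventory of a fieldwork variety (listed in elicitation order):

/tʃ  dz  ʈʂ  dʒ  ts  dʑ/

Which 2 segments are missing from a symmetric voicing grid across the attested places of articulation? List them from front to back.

place of articulation  voiceless  voiced  
alveolar          ts        dz      
postalveolar      tʃ        dʒ      
retroflex         ʈʂ        —       
alveolo-palatal   —         dʑ      
Gaps, from front to back: retroflex lacks voiced (/ɖʐ/); alveolo-palatal lacks voiceless (/tɕ/).

/ɖʐ/, /tɕ/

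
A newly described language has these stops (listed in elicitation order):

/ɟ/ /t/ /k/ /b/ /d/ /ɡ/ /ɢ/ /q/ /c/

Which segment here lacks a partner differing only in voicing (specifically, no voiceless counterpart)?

/b/

Alveolar: /t/ ~ /d/
Palatal: /c/ ~ /ɟ/
Velar: /k/ ~ /ɡ/
Uvular: /q/ ~ /ɢ/
Bilabial: only /b/ (voiced); no voiceless partner.
So /b/ is the unpaired segment.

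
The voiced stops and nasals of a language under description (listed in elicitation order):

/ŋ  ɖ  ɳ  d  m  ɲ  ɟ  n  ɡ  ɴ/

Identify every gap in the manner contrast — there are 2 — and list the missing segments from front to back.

Oral stop: /d/ (alveolar), /ɖ/ (retroflex), /ɟ/ (palatal), /ɡ/ (velar).
Nasal: /m/ (bilabial), /n/ (alveolar), /ɳ/ (retroflex), /ɲ/ (palatal), /ŋ/ (velar), /ɴ/ (uvular).
Gaps, from front to back: bilabial lacks oral stop (/b/); uvular lacks oral stop (/ɢ/).

/b/, /ɢ/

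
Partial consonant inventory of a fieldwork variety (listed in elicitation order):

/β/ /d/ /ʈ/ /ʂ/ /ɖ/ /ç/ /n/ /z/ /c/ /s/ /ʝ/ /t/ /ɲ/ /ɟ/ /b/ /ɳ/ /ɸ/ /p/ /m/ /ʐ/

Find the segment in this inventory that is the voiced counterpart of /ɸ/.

/ɸ/ is a voiceless bilabial fricative.
The voiced counterpart is a voiced bilabial fricative — in this inventory, /β/.

/β/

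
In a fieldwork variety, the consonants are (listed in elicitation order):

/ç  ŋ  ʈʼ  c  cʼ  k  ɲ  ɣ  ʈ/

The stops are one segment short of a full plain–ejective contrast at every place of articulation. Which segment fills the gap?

Plain: /ʈ/ (retroflex), /c/ (palatal), /k/ (velar).
Ejective: /ʈʼ/ (retroflex), /cʼ/ (palatal).
The velar row has no ejective member, so the gap is the ejective velar stop /kʼ/.

/kʼ/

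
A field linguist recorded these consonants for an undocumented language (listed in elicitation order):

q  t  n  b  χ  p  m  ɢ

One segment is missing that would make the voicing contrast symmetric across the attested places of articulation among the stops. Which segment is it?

place of articulation  voiceless  voiced  
bilabial          p         b       
alveolar          t         —       
uvular            q         ɢ       
The alveolar row has no voiced member, so the gap is the voiced alveolar stop /d/.

/d/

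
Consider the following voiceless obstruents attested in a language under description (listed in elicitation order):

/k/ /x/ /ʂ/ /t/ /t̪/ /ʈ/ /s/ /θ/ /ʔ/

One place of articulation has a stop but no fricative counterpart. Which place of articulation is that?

place of articulation  stop      fricative
dental            t̪        θ       
alveolar          t         s       
retroflex         ʈ         ʂ       
velar             k         x       
glottal           ʔ         —       
Every place of articulation has a fricative member except glottal, where /h/ would be expected.

glottal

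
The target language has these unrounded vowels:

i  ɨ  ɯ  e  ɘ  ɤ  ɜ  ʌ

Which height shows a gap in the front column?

high: front /i/, central /ɨ/, back /ɯ/.
high-mid: front /e/, central /ɘ/, back /ɤ/.
low-mid: front —, central /ɜ/, back /ʌ/.
Every height has a front member except low-mid, where /ɛ/ would be expected.

low-mid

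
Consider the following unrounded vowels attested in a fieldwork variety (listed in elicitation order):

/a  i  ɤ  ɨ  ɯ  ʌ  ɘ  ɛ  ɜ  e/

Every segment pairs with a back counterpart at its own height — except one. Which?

/a/

High: /i/ ~ /ɨ/ ~ /ɯ/
High-mid: /e/ ~ /ɘ/ ~ /ɤ/
Low-mid: /ɛ/ ~ /ɜ/ ~ /ʌ/
Low: only /a/ (front); no back partner.
So /a/ is the unpaired segment.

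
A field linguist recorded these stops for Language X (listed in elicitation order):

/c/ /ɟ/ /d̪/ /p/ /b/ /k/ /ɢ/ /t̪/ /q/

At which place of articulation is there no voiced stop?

velar

bilabial: voiceless /p/, voiced /b/.
dental: voiceless /t̪/, voiced /d̪/.
palatal: voiceless /c/, voiced /ɟ/.
velar: voiceless /k/, voiced —.
uvular: voiceless /q/, voiced /ɢ/.
Every place of articulation has a voiced member except velar, where /ɡ/ would be expected.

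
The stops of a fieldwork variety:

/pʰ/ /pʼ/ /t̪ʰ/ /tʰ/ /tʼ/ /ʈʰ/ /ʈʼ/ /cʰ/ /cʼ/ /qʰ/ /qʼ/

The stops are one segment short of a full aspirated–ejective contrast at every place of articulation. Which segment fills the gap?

place of articulation  aspirated  ejective
bilabial          pʰ        pʼ      
dental            t̪ʰ       —       
alveolar          tʰ        tʼ      
retroflex         ʈʰ        ʈʼ      
palatal           cʰ        cʼ      
uvular            qʰ        qʼ      
The dental row has no ejective member, so the gap is the ejective dental stop /t̪ʼ/.

/t̪ʼ/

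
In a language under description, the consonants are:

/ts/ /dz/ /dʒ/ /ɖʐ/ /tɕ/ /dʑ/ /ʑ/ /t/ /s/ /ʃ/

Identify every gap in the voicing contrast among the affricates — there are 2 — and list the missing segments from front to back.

/tʃ/, /ʈʂ/

place of articulation  voiceless  voiced  
alveolar          ts        dz      
postalveolar      —         dʒ      
retroflex         —         ɖʐ      
alveolo-palatal   tɕ        dʑ      
Gaps, from front to back: postalveolar lacks voiceless (/tʃ/); retroflex lacks voiceless (/ʈʂ/).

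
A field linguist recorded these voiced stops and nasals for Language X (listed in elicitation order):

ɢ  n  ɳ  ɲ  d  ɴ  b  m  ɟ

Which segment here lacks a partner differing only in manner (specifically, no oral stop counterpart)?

Bilabial: /b/ ~ /m/
Alveolar: /d/ ~ /n/
Palatal: /ɟ/ ~ /ɲ/
Uvular: /ɢ/ ~ /ɴ/
Retroflex: only /ɳ/ (nasal); no oral stop partner.
So /ɳ/ is the unpaired segment.

/ɳ/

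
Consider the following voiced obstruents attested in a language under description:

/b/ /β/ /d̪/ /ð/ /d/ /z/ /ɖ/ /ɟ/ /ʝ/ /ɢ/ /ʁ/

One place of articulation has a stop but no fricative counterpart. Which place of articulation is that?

retroflex

bilabial: stop /b/, fricative /β/.
dental: stop /d̪/, fricative /ð/.
alveolar: stop /d/, fricative /z/.
retroflex: stop /ɖ/, fricative —.
palatal: stop /ɟ/, fricative /ʝ/.
uvular: stop /ɢ/, fricative /ʁ/.
Every place of articulation has a fricative member except retroflex, where /ʐ/ would be expected.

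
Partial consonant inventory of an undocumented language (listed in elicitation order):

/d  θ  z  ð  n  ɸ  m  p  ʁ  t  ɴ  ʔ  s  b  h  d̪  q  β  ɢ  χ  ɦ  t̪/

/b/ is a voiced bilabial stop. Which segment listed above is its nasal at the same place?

The nasal at the same place is a bilabial nasal — in this inventory, /m/.

/m/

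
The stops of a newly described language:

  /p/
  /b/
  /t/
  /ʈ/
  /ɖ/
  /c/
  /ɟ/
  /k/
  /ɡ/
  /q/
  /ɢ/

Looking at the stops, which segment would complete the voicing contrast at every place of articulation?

/d/

bilabial: voiceless /p/, voiced /b/.
alveolar: voiceless /t/, voiced —.
retroflex: voiceless /ʈ/, voiced /ɖ/.
palatal: voiceless /c/, voiced /ɟ/.
velar: voiceless /k/, voiced /ɡ/.
uvular: voiceless /q/, voiced /ɢ/.
The alveolar row has no voiced member, so the gap is the voiced alveolar stop /d/.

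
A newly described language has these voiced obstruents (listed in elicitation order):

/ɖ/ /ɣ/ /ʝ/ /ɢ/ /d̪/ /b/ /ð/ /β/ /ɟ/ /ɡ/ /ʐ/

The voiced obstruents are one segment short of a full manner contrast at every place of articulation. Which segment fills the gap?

bilabial: stop /b/, fricative /β/.
dental: stop /d̪/, fricative /ð/.
retroflex: stop /ɖ/, fricative /ʐ/.
palatal: stop /ɟ/, fricative /ʝ/.
velar: stop /ɡ/, fricative /ɣ/.
uvular: stop /ɢ/, fricative —.
The uvular row has no fricative member, so the gap is the uvular fricative /ʁ/.

/ʁ/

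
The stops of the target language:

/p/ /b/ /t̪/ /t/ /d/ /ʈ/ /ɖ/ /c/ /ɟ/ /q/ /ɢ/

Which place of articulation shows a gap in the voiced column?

dental

place of articulation  voiceless  voiced  
bilabial          p         b       
dental            t̪        —       
alveolar          t         d       
retroflex         ʈ         ɖ       
palatal           c         ɟ       
uvular            q         ɢ       
Every place of articulation has a voiced member except dental, where /d̪/ would be expected.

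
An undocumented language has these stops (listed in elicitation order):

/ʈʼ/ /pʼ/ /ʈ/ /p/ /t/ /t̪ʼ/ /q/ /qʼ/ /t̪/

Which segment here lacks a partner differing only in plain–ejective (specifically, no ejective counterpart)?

Bilabial: /p/ ~ /pʼ/
Dental: /t̪/ ~ /t̪ʼ/
Retroflex: /ʈ/ ~ /ʈʼ/
Uvular: /q/ ~ /qʼ/
Alveolar: only /t/ (plain); no ejective partner.
So /t/ is the unpaired segment.

/t/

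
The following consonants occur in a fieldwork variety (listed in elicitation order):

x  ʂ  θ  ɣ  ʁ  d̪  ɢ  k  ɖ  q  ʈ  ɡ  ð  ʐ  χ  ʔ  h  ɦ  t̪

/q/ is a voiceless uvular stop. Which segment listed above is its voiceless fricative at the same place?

/χ/

The voiceless fricative at the same place is a voiceless uvular fricative — in this inventory, /χ/.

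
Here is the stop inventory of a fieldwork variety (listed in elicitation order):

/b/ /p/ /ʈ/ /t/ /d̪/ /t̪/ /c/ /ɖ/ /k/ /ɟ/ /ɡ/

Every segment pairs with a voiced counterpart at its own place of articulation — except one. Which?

/t/

Bilabial: /p/ ~ /b/
Dental: /t̪/ ~ /d̪/
Retroflex: /ʈ/ ~ /ɖ/
Palatal: /c/ ~ /ɟ/
Velar: /k/ ~ /ɡ/
Alveolar: only /t/ (voiceless); no voiced partner.
So /t/ is the unpaired segment.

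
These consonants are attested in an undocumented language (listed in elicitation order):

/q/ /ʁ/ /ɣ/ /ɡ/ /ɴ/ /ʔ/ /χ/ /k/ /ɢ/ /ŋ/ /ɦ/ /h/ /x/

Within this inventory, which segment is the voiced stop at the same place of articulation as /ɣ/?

/ɡ/

/ɣ/ is a voiced velar fricative.
The voiced stop at the same place is a voiced velar stop — in this inventory, /ɡ/.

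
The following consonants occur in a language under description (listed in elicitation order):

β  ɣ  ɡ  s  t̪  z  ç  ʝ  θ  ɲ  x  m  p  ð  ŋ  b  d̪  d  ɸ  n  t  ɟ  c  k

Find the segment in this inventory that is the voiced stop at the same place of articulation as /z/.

/d/

/z/ is a voiced alveolar fricative.
The voiced stop at the same place is a voiced alveolar stop — in this inventory, /d/.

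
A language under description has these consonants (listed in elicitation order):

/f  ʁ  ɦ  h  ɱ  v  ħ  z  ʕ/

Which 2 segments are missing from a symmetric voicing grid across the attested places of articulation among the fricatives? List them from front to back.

place of articulation  voiceless  voiced  
labiodental       f         v       
alveolar          —         z       
uvular            —         ʁ       
pharyngeal        ħ         ʕ       
glottal           h         ɦ       
Gaps, from front to back: alveolar lacks voiceless (/s/); uvular lacks voiceless (/χ/).

/s/, /χ/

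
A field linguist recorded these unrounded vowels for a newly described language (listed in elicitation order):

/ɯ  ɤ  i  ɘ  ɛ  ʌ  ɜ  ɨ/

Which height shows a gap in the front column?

height            front     central   back    
high              i         ɨ         ɯ       
high-mid          —         ɘ         ɤ       
low-mid           ɛ         ɜ         ʌ       
Every height has a front member except high-mid, where /e/ would be expected.

high-mid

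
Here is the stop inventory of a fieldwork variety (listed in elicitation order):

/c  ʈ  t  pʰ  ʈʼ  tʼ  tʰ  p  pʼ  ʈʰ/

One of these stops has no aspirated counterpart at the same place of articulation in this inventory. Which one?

Bilabial: /p/ ~ /pʰ/ ~ /pʼ/
Alveolar: /t/ ~ /tʰ/ ~ /tʼ/
Retroflex: /ʈ/ ~ /ʈʰ/ ~ /ʈʼ/
Palatal: only /c/ (plain); no aspirated partner.
So /c/ is the unpaired segment.

/c/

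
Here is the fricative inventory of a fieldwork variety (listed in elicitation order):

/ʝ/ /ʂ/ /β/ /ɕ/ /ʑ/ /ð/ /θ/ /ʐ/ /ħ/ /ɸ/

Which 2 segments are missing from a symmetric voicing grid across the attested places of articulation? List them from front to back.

/ç/, /ʕ/

place of articulation  voiceless  voiced  
bilabial          ɸ         β       
dental            θ         ð       
retroflex         ʂ         ʐ       
alveolo-palatal   ɕ         ʑ       
palatal           —         ʝ       
pharyngeal        ħ         —       
Gaps, from front to back: palatal lacks voiceless (/ç/); pharyngeal lacks voiced (/ʕ/).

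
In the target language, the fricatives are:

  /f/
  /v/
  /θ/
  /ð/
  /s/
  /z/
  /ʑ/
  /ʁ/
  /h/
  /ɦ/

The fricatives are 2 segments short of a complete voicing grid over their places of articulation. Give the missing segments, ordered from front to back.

/ɕ/, /χ/

place of articulation  voiceless  voiced  
labiodental       f         v       
dental            θ         ð       
alveolar          s         z       
alveolo-palatal   —         ʑ       
uvular            —         ʁ       
glottal           h         ɦ       
Gaps, from front to back: alveolo-palatal lacks voiceless (/ɕ/); uvular lacks voiceless (/χ/).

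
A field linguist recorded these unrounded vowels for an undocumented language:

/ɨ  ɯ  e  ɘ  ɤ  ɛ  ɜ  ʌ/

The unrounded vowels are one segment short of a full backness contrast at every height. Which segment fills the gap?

high: front —, central /ɨ/, back /ɯ/.
high-mid: front /e/, central /ɘ/, back /ɤ/.
low-mid: front /ɛ/, central /ɜ/, back /ʌ/.
The high row has no front member, so the gap is the high front unrounded vowel /i/.

/i/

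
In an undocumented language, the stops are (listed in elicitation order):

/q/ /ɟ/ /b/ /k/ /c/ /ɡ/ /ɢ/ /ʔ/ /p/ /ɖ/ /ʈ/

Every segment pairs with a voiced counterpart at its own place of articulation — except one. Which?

/ʔ/

Bilabial: /p/ ~ /b/
Retroflex: /ʈ/ ~ /ɖ/
Palatal: /c/ ~ /ɟ/
Velar: /k/ ~ /ɡ/
Uvular: /q/ ~ /ɢ/
Glottal: only /ʔ/ (voiceless); no voiced partner.
So /ʔ/ is the unpaired segment.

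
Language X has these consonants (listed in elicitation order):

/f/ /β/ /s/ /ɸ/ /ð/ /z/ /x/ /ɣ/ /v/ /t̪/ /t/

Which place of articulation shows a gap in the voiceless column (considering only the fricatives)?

bilabial: voiceless /ɸ/, voiced /β/.
labiodental: voiceless /f/, voiced /v/.
dental: voiceless —, voiced /ð/.
alveolar: voiceless /s/, voiced /z/.
velar: voiceless /x/, voiced /ɣ/.
Every place of articulation has a voiceless member except dental, where /θ/ would be expected.

dental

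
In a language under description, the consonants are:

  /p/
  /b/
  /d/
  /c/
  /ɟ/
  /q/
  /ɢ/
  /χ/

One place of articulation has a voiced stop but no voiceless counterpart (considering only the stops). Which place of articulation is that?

alveolar

place of articulation  voiceless  voiced  
bilabial          p         b       
alveolar          —         d       
palatal           c         ɟ       
uvular            q         ɢ       
Every place of articulation has a voiceless member except alveolar, where /t/ would be expected.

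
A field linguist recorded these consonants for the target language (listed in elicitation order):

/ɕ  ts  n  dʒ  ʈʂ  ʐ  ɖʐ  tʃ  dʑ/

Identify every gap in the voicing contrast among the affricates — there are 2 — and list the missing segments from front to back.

place of articulation  voiceless  voiced  
alveolar          ts        —       
postalveolar      tʃ        dʒ      
retroflex         ʈʂ        ɖʐ      
alveolo-palatal   —         dʑ      
Gaps, from front to back: alveolar lacks voiced (/dz/); alveolo-palatal lacks voiceless (/tɕ/).

/dz/, /tɕ/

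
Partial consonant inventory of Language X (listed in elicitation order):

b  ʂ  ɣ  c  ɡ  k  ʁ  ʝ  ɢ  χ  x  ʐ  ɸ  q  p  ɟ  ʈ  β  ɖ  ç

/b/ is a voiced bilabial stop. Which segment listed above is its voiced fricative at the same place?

The voiced fricative at the same place is a voiced bilabial fricative — in this inventory, /β/.

/β/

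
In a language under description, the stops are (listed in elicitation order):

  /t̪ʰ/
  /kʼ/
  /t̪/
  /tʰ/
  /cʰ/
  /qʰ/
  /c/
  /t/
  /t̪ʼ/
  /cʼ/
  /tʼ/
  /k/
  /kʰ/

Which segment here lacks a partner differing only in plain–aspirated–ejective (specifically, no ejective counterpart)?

Dental: /t̪/ ~ /t̪ʰ/ ~ /t̪ʼ/
Alveolar: /t/ ~ /tʰ/ ~ /tʼ/
Palatal: /c/ ~ /cʰ/ ~ /cʼ/
Velar: /k/ ~ /kʰ/ ~ /kʼ/
Uvular: only /qʰ/ (aspirated); no ejective partner.
So /qʰ/ is the unpaired segment.

/qʰ/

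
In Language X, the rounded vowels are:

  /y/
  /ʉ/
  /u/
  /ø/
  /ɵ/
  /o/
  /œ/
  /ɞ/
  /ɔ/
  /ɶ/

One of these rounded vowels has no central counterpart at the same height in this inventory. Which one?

/ɶ/

High: /y/ ~ /ʉ/ ~ /u/
High-mid: /ø/ ~ /ɵ/ ~ /o/
Low-mid: /œ/ ~ /ɞ/ ~ /ɔ/
Low: only /ɶ/ (front); no central partner.
So /ɶ/ is the unpaired segment.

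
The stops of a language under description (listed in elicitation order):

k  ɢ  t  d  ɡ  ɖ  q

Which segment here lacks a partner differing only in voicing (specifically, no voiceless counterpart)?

/ɖ/

Alveolar: /t/ ~ /d/
Velar: /k/ ~ /ɡ/
Uvular: /q/ ~ /ɢ/
Retroflex: only /ɖ/ (voiced); no voiceless partner.
So /ɖ/ is the unpaired segment.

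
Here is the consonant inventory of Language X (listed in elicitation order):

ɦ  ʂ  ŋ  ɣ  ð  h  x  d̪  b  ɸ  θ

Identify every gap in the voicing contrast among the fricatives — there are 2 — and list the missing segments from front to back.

Voiceless: /ɸ/ (bilabial), /θ/ (dental), /ʂ/ (retroflex), /x/ (velar), /h/ (glottal).
Voiced: /ð/ (dental), /ɣ/ (velar), /ɦ/ (glottal).
Gaps, from front to back: bilabial lacks voiced (/β/); retroflex lacks voiced (/ʐ/).

/β/, /ʐ/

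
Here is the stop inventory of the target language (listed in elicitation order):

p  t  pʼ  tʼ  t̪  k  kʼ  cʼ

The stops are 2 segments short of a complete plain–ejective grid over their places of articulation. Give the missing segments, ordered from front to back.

/t̪ʼ/, /c/

place of articulation  plain     ejective
bilabial          p         pʼ      
dental            t̪        —       
alveolar          t         tʼ      
palatal           —         cʼ      
velar             k         kʼ      
Gaps, from front to back: dental lacks ejective (/t̪ʼ/); palatal lacks plain (/c/).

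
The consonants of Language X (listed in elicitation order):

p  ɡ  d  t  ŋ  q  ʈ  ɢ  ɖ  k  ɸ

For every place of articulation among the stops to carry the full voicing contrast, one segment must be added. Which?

Voiceless: /p/ (bilabial), /t/ (alveolar), /ʈ/ (retroflex), /k/ (velar), /q/ (uvular).
Voiced: /d/ (alveolar), /ɖ/ (retroflex), /ɡ/ (velar), /ɢ/ (uvular).
The bilabial row has no voiced member, so the gap is the voiced bilabial stop /b/.

/b/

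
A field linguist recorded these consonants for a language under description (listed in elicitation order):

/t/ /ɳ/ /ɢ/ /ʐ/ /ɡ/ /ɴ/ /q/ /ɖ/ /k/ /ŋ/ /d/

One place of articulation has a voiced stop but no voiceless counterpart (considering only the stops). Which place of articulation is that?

retroflex

place of articulation  voiceless  voiced  
alveolar          t         d       
retroflex         —         ɖ       
velar             k         ɡ       
uvular            q         ɢ       
Every place of articulation has a voiceless member except retroflex, where /ʈ/ would be expected.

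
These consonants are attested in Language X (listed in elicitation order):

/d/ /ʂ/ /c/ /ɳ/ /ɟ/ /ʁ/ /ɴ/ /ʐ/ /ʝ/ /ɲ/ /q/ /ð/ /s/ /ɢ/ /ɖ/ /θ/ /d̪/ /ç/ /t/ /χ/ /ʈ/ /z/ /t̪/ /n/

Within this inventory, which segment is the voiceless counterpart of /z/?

/z/ is a voiced alveolar fricative.
The voiceless counterpart is a voiceless alveolar fricative — in this inventory, /s/.

/s/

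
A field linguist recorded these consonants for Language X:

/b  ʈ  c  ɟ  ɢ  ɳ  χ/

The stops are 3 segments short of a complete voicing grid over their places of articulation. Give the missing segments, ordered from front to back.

/p/, /ɖ/, /q/

Voiceless: /ʈ/ (retroflex), /c/ (palatal).
Voiced: /b/ (bilabial), /ɟ/ (palatal), /ɢ/ (uvular).
Gaps, from front to back: bilabial lacks voiceless (/p/); retroflex lacks voiced (/ɖ/); uvular lacks voiceless (/q/).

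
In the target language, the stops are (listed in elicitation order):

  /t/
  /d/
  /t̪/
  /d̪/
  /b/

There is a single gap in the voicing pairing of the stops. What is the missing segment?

bilabial: voiceless —, voiced /b/.
dental: voiceless /t̪/, voiced /d̪/.
alveolar: voiceless /t/, voiced /d/.
The bilabial row has no voiceless member, so the gap is the voiceless bilabial stop /p/.

/p/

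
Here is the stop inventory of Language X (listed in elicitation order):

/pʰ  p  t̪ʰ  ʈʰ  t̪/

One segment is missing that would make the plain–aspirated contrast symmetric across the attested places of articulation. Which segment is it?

/ʈ/

place of articulation  plain     aspirated
bilabial          p         pʰ      
dental            t̪        t̪ʰ     
retroflex         —         ʈʰ      
The retroflex row has no plain member, so the gap is the plain retroflex stop /ʈ/.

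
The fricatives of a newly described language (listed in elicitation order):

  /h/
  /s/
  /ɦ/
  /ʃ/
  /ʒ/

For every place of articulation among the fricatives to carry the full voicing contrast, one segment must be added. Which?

/z/

alveolar: voiceless /s/, voiced —.
postalveolar: voiceless /ʃ/, voiced /ʒ/.
glottal: voiceless /h/, voiced /ɦ/.
The alveolar row has no voiced member, so the gap is the voiced alveolar fricative /z/.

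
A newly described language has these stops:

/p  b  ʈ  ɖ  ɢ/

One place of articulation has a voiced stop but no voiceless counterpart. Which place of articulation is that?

uvular

bilabial: voiceless /p/, voiced /b/.
retroflex: voiceless /ʈ/, voiced /ɖ/.
uvular: voiceless —, voiced /ɢ/.
Every place of articulation has a voiceless member except uvular, where /q/ would be expected.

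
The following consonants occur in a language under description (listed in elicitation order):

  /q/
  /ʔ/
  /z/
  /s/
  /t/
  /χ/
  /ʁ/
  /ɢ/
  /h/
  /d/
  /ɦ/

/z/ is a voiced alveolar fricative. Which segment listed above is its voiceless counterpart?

The voiceless counterpart is a voiceless alveolar fricative — in this inventory, /s/.

/s/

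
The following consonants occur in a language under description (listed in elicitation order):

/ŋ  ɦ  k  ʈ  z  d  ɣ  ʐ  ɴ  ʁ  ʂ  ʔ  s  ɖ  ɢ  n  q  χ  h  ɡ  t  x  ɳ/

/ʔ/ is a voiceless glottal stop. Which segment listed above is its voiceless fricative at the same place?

/h/

The voiceless fricative at the same place is a voiceless glottal fricative — in this inventory, /h/.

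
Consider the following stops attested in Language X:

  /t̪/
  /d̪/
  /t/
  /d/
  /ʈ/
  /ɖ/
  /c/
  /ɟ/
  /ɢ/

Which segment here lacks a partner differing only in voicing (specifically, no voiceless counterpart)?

Dental: /t̪/ ~ /d̪/
Alveolar: /t/ ~ /d/
Retroflex: /ʈ/ ~ /ɖ/
Palatal: /c/ ~ /ɟ/
Uvular: only /ɢ/ (voiced); no voiceless partner.
So /ɢ/ is the unpaired segment.

/ɢ/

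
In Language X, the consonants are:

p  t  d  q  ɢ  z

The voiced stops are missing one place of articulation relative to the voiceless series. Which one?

bilabial

bilabial: voiceless /p/, voiced —.
alveolar: voiceless /t/, voiced /d/.
uvular: voiceless /q/, voiced /ɢ/.
Every place of articulation has a voiced member except bilabial, where /b/ would be expected.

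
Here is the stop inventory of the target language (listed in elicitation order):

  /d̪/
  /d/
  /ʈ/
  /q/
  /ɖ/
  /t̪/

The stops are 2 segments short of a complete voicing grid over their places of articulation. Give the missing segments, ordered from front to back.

place of articulation  voiceless  voiced  
dental            t̪        d̪      
alveolar          —         d       
retroflex         ʈ         ɖ       
uvular            q         —       
Gaps, from front to back: alveolar lacks voiceless (/t/); uvular lacks voiced (/ɢ/).

/t/, /ɢ/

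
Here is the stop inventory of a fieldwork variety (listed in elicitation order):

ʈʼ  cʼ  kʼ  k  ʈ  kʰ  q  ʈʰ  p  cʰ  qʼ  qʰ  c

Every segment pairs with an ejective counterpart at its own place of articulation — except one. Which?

Retroflex: /ʈ/ ~ /ʈʰ/ ~ /ʈʼ/
Palatal: /c/ ~ /cʰ/ ~ /cʼ/
Velar: /k/ ~ /kʰ/ ~ /kʼ/
Uvular: /q/ ~ /qʰ/ ~ /qʼ/
Bilabial: only /p/ (plain); no ejective partner.
So /p/ is the unpaired segment.

/p/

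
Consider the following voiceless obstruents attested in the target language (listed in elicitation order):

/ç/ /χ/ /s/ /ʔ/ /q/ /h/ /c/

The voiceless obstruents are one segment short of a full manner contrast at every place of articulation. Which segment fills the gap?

alveolar: stop —, fricative /s/.
palatal: stop /c/, fricative /ç/.
uvular: stop /q/, fricative /χ/.
glottal: stop /ʔ/, fricative /h/.
The alveolar row has no stop member, so the gap is the alveolar stop /t/.

/t/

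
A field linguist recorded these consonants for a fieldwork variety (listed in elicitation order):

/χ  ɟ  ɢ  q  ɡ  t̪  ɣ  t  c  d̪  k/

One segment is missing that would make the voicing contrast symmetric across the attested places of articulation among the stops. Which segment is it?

place of articulation  voiceless  voiced  
dental            t̪        d̪      
alveolar          t         —       
palatal           c         ɟ       
velar             k         ɡ       
uvular            q         ɢ       
The alveolar row has no voiced member, so the gap is the voiced alveolar stop /d/.

/d/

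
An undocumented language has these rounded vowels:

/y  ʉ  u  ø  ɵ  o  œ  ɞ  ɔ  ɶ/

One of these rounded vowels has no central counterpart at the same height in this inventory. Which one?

High: /y/ ~ /ʉ/ ~ /u/
High-mid: /ø/ ~ /ɵ/ ~ /o/
Low-mid: /œ/ ~ /ɞ/ ~ /ɔ/
Low: only /ɶ/ (front); no central partner.
So /ɶ/ is the unpaired segment.

/ɶ/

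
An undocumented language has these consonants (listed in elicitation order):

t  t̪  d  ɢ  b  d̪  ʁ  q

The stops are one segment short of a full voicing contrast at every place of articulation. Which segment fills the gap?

place of articulation  voiceless  voiced  
bilabial          —         b       
dental            t̪        d̪      
alveolar          t         d       
uvular            q         ɢ       
The bilabial row has no voiceless member, so the gap is the voiceless bilabial stop /p/.

/p/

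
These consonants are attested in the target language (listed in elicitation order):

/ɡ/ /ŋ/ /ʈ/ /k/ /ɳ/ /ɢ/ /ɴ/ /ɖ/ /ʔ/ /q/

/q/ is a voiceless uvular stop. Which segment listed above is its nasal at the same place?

/ɴ/

The nasal at the same place is an uvular nasal — in this inventory, /ɴ/.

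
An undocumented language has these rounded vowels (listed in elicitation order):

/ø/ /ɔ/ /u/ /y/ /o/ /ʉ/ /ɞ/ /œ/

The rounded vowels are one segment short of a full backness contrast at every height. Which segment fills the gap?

Front: /y/ (high), /ø/ (high-mid), /œ/ (low-mid).
Central: /ʉ/ (high), /ɞ/ (low-mid).
Back: /u/ (high), /o/ (high-mid), /ɔ/ (low-mid).
The high-mid row has no central member, so the gap is the high-mid central rounded vowel /ɵ/.

/ɵ/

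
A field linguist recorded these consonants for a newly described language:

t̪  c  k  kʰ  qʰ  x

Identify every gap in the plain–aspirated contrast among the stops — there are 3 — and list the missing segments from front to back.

/t̪ʰ/, /cʰ/, /q/

place of articulation  plain     aspirated
dental            t̪        —       
palatal           c         —       
velar             k         kʰ      
uvular            —         qʰ      
Gaps, from front to back: dental lacks aspirated (/t̪ʰ/); palatal lacks aspirated (/cʰ/); uvular lacks plain (/q/).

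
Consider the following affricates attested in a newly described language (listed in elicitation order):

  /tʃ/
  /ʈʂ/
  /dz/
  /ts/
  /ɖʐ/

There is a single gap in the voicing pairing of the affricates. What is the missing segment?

alveolar: voiceless /ts/, voiced /dz/.
postalveolar: voiceless /tʃ/, voiced —.
retroflex: voiceless /ʈʂ/, voiced /ɖʐ/.
The postalveolar row has no voiced member, so the gap is the voiced postalveolar affricate /dʒ/.

/dʒ/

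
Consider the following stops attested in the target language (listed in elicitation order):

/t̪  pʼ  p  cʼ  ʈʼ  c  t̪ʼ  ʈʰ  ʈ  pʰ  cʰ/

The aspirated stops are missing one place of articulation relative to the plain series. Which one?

place of articulation  plain     aspirated  ejective
bilabial          p         pʰ        pʼ      
dental            t̪        —         t̪ʼ     
retroflex         ʈ         ʈʰ        ʈʼ      
palatal           c         cʰ        cʼ      
Every place of articulation has an aspirated member except dental, where /t̪ʰ/ would be expected.

dental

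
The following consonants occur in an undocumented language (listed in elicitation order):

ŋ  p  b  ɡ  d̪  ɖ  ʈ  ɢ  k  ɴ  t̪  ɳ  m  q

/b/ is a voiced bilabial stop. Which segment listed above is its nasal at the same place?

The nasal at the same place is a bilabial nasal — in this inventory, /m/.

/m/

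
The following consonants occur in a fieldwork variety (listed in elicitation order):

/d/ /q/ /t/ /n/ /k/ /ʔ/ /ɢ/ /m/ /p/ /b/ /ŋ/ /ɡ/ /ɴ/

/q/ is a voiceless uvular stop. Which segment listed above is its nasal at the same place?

/ɴ/

The nasal at the same place is an uvular nasal — in this inventory, /ɴ/.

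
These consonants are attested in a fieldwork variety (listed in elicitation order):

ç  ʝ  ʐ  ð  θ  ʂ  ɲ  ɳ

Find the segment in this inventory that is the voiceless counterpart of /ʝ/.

/ʝ/ is a voiced palatal fricative.
The voiceless counterpart is a voiceless palatal fricative — in this inventory, /ç/.

/ç/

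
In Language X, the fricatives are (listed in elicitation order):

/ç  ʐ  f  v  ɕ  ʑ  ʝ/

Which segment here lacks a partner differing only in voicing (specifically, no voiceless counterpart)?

Labiodental: /f/ ~ /v/
Alveolo-palatal: /ɕ/ ~ /ʑ/
Palatal: /ç/ ~ /ʝ/
Retroflex: only /ʐ/ (voiced); no voiceless partner.
So /ʐ/ is the unpaired segment.

/ʐ/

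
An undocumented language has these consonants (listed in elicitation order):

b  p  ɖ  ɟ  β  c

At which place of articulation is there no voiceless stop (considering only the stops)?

retroflex

place of articulation  voiceless  voiced  
bilabial          p         b       
retroflex         —         ɖ       
palatal           c         ɟ       
Every place of articulation has a voiceless member except retroflex, where /ʈ/ would be expected.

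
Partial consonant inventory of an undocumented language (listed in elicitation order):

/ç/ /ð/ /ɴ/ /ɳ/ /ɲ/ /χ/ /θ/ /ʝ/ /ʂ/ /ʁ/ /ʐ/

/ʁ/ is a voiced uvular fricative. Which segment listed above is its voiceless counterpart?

The voiceless counterpart is a voiceless uvular fricative — in this inventory, /χ/.

/χ/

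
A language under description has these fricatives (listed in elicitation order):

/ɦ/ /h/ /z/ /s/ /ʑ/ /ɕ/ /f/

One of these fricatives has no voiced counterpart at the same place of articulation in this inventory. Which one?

Alveolar: /s/ ~ /z/
Alveolo-palatal: /ɕ/ ~ /ʑ/
Glottal: /h/ ~ /ɦ/
Labiodental: only /f/ (voiceless); no voiced partner.
So /f/ is the unpaired segment.

/f/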